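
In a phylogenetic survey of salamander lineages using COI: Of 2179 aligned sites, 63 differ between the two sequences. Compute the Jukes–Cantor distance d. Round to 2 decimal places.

p = 63/2179 ≈ 0.028912.
d = −(3/4) ln(1 − 4p/3) = −0.75 ln(1 − 0.038549) = −0.75 ln(0.961451)
  = −0.75 × (-0.039312) = 0.029484 substitutions/site.

0.03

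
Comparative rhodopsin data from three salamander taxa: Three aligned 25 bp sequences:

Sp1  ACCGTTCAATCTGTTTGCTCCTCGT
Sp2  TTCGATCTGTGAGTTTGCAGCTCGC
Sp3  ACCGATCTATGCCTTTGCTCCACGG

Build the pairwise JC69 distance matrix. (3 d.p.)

Sp1–Sp2: 10/25 sites differ → p = 0.4, d = −0.75 ln(1 − 0.533333) = 0.571605 ≈ 0.572.
Sp1–Sp3: 7/25 sites differ → p = 0.28, d = −0.75 ln(1 − 0.373333) = 0.350505 ≈ 0.351.
Sp2–Sp3: 9/25 sites differ → p = 0.36, d = −0.75 ln(1 − 0.48) = 0.490445 ≈ 0.490.

d(Sp1,Sp2) = 0.572, d(Sp1,Sp3) = 0.351, d(Sp2,Sp3) = 0.490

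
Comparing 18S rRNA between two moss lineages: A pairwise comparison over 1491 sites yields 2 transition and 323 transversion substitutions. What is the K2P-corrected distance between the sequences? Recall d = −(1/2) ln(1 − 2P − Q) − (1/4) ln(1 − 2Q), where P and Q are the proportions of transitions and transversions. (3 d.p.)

0.266

P = 2/1491 ≈ 0.001341 and Q = 323/1491 ≈ 0.216633.
Under the Kimura two-parameter model, d = −½ ln(1 − 2P − Q) − ¼ ln(1 − 2Q).
1 − 2P − Q = 0.780685, giving −½ ln(0.780685) = 0.123792.
1 − 2Q = 0.566734, giving −¼ ln(0.566734) = 0.141966.
d = 0.123792 + 0.141966 = 0.265758.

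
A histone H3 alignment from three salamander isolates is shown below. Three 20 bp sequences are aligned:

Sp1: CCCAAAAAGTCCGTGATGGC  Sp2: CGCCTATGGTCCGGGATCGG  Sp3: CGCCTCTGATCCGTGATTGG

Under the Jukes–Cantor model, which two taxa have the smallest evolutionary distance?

Sp2 and Sp3

Sp1–Sp2: 8/20 differ, p = 0.400, d = 0.572.
Sp1–Sp3: 9/20 differ, p = 0.450, d = 0.687.
Sp2–Sp3: 4/20 differ, p = 0.200, d = 0.233.
The smallest distance is between Sp2 and Sp3.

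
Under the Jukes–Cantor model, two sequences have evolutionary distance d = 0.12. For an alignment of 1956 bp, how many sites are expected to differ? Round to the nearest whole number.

Invert JC69: p = (3/4)(1 − e^(−4d/3)) = 0.75 × (1 − e^(-0.16)) = 0.75 × (1 − 0.852144) = 0.110892.
Expected differing sites = pL ≈ 0.110892 × 1956 = 216.904752 ≈ 217.

217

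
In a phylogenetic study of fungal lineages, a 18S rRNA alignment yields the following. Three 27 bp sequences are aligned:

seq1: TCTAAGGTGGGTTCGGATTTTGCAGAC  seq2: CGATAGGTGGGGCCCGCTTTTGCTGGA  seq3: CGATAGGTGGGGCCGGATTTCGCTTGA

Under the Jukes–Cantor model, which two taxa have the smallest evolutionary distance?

seq2 and seq3

seq1–seq2: 11/27 differ, p = 0.407, d = 0.588.
seq1–seq3: 11/27 differ, p = 0.407, d = 0.588.
seq2–seq3: 4/27 differ, p = 0.148, d = 0.165.
The smallest distance is between seq2 and seq3.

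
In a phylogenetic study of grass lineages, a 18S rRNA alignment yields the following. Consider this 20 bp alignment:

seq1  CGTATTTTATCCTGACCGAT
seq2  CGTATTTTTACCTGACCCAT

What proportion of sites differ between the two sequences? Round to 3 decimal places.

0.150

The sequences differ at 3 of 20 positions (sites 9, 10, 18).
p = 3/20 = 0.150.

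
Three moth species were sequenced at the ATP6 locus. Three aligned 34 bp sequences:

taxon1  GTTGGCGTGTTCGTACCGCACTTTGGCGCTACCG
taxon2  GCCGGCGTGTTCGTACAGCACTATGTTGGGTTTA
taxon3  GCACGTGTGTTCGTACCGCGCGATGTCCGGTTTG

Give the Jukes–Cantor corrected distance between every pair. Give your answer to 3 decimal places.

taxon1–taxon2: 12/34 sites differ → p ≈ 0.352941, d = −0.75 ln(1 − 0.470588) = 0.476991 ≈ 0.477.
taxon1–taxon3: 14/34 sites differ → p ≈ 0.411765, d = −0.75 ln(1 − 0.54902) = 0.597249 ≈ 0.597.
taxon2–taxon3: 9/34 sites differ → p ≈ 0.264706, d = −0.75 ln(1 − 0.352941) = 0.326488 ≈ 0.326.

d(taxon1,taxon2) = 0.477, d(taxon1,taxon3) = 0.597, d(taxon2,taxon3) = 0.326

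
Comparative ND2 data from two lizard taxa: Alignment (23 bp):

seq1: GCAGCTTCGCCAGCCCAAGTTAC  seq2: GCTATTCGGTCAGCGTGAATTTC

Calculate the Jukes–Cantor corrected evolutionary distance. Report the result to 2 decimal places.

The sequences differ at 11 of 23 sites, so p = 11/23 ≈ 0.478261.
d = −(3/4) ln(1 − 4p/3) = −0.75 ln(1 − 0.637681) = −0.75 ln(0.362319)
  = −0.75 × (-1.015230) = 0.761423 substitutions/site.

0.76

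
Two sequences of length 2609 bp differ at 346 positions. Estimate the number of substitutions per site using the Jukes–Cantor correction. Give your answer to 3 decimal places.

p = 346/2609 ≈ 0.132618.
d = −(3/4) ln(1 − 4p/3) = −0.75 ln(1 − 0.176824) = −0.75 ln(0.823176)
  = −0.75 × (-0.194585) = 0.145939 substitutions/site.

0.146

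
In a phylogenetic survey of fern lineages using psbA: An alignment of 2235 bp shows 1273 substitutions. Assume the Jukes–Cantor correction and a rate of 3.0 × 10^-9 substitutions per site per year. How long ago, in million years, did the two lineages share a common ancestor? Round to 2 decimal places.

p = 1273/2235 ≈ 0.569575.
d = −(3/4) ln(1 − 4p/3) = −0.75 ln(1 − 0.759433) = −0.75 ln(0.240567)
  = −0.75 × (-1.424757) = 1.068568 substitutions/site.
Under a molecular clock d = 2μt, so t = d/(2μ) = 1.068568 / (2 × 3.0 × 10^-9) = 178.09 million years.

178.09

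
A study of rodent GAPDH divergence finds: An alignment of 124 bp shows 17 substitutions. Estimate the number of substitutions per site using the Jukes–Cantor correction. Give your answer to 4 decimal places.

0.1514

p = 17/124 ≈ 0.137097.
d = −(3/4) ln(1 − 4p/3) = −0.75 ln(1 − 0.182796) = −0.75 ln(0.817204)
  = −0.75 × (-0.201867) = 0.151400 substitutions/site.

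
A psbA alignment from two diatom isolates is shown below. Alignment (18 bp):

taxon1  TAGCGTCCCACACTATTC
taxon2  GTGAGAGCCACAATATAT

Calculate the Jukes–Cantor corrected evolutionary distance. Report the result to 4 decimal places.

The sequences differ at 8 of 18 sites (1, 2, 4, 6, 7, 13, 17, 18), so p = 8/18 ≈ 0.444444.
d = −(3/4) ln(1 − 4p/3) = −0.75 ln(1 − 0.592592) = −0.75 ln(0.407408)
  = −0.75 × (-0.897940) = 0.673455 substitutions/site.

0.6735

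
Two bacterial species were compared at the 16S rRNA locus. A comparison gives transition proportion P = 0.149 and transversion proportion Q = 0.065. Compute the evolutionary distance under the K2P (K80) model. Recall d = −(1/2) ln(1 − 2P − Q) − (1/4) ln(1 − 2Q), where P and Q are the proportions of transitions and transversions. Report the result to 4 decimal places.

Under the Kimura two-parameter model, d = −½ ln(1 − 2P − Q) − ¼ ln(1 − 2Q).
1 − 2P − Q = 0.637, giving −½ ln(0.637) = 0.225493.
1 − 2Q = 0.87, giving −¼ ln(0.87) = 0.034816.
d = 0.225493 + 0.034816 = 0.260309.

0.2603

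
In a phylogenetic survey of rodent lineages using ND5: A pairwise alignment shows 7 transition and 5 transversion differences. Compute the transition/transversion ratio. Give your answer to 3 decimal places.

R = 7/5 = 1.400.

1.400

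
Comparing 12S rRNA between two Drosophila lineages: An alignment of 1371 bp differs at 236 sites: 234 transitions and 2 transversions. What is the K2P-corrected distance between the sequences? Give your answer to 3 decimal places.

P = 234/1371 ≈ 0.170678 and Q = 2/1371 ≈ 0.001459.
Under the Kimura two-parameter model, d = −½ ln(1 − 2P − Q) − ¼ ln(1 − 2Q).
1 − 2P − Q = 0.657185, giving −½ ln(0.657185) = 0.209895.
1 − 2Q = 0.997082, giving −¼ ln(0.997082) = 0.000731.
d = 0.209895 + 0.000731 = 0.210626.

0.211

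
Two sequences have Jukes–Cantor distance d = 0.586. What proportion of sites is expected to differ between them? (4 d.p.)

p = (3/4)(1 − e^(−4d/3)) = 0.75 × (1 − e^(-0.781333)) = 0.75 × (1 − 0.457795) = 0.406654.

0.4067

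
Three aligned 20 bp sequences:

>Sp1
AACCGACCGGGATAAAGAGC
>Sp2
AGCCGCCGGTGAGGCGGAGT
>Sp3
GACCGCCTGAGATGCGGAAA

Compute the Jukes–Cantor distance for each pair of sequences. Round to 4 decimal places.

d(Sp1,Sp2) = 0.6872, d(Sp1,Sp3) = 0.6872, d(Sp2,Sp3) = 0.4715

Sp1–Sp2: 9/20 sites differ → p = 0.45, d = −0.75 ln(1 − 0.6) = 0.687218 ≈ 0.6872.
Sp1–Sp3: 9/20 sites differ → p = 0.45, d = −0.75 ln(1 − 0.6) = 0.687218 ≈ 0.6872.
Sp2–Sp3: 7/20 sites differ → p = 0.35, d = −0.75 ln(1 − 0.466667) = 0.471457 ≈ 0.4715.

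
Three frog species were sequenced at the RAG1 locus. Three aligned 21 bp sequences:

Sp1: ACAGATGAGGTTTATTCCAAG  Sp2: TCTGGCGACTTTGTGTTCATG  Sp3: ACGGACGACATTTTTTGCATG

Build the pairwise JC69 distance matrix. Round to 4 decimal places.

d(Sp1,Sp2) = 0.8990, d(Sp1,Sp3) = 0.4408, d(Sp2,Sp3) = 0.4408

Sp1–Sp2: 11/21 sites differ → p ≈ 0.52381, d = −0.75 ln(1 − 0.698413) = 0.899023 ≈ 0.8990.
Sp1–Sp3: 7/21 sites differ → p ≈ 0.333333, d = −0.75 ln(1 − 0.444444) = 0.440839 ≈ 0.4408.
Sp2–Sp3: 7/21 sites differ → p ≈ 0.333333, d = −0.75 ln(1 − 0.444444) = 0.440839 ≈ 0.4408.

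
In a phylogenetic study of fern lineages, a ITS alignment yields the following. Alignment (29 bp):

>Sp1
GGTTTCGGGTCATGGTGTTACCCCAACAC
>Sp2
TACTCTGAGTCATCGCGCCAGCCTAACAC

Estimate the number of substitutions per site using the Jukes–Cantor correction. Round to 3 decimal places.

0.602

The sequences differ at 12 of 29 sites, so p = 12/29 ≈ 0.413793.
d = −(3/4) ln(1 − 4p/3) = −0.75 ln(1 − 0.551724) = −0.75 ln(0.448276)
  = −0.75 × (-0.802346) = 0.601760 substitutions/site.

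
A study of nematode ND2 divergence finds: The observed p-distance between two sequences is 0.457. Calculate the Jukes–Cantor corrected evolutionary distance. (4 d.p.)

0.7049

d = −(3/4) ln(1 − 4p/3) = −0.75 ln(1 − 0.609333) = −0.75 ln(0.390667)
  = −0.75 × (-0.939900) = 0.704925 substitutions/site.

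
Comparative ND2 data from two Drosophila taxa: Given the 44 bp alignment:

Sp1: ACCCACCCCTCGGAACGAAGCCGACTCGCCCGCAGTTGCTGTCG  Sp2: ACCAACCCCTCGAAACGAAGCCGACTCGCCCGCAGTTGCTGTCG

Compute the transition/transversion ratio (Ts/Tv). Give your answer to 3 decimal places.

Transitions are A↔G and C↔T; transversions are all other mismatches.
Transitions: 1. Transversions: 1.
R = 1/1 = 1.000.

1.000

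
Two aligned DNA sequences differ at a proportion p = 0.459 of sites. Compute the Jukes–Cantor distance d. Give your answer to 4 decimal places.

d = −(3/4) ln(1 − 4p/3) = −0.75 ln(1 − 0.612) = −0.75 ln(0.388)
  = −0.75 × (-0.946750) = 0.710063 substitutions/site.

0.7101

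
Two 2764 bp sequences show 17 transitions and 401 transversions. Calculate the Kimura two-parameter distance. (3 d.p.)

P = 17/2764 ≈ 0.006151 and Q = 401/2764 ≈ 0.14508.
Under the Kimura two-parameter model, d = −½ ln(1 − 2P − Q) − ¼ ln(1 − 2Q).
1 − 2P − Q = 0.842618, giving −½ ln(0.842618) = 0.085621.
1 − 2Q = 0.70984, giving −¼ ln(0.70984) = 0.085679.
d = 0.085621 + 0.085679 = 0.171300.

0.171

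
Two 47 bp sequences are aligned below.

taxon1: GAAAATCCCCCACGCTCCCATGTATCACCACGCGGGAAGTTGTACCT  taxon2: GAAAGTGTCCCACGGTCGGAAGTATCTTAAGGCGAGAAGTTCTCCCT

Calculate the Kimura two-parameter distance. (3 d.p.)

Of 47 sites, 4 differences are transitions and 10 are transversions, so P = 4/47 ≈ 0.085106 and Q = 10/47 ≈ 0.212766.
Under the Kimura two-parameter model, d = −½ ln(1 − 2P − Q) − ¼ ln(1 − 2Q).
1 − 2P − Q = 0.617022, giving −½ ln(0.617022) = 0.241425.
1 − 2Q = 0.574468, giving −¼ ln(0.574468) = 0.138578.
d = 0.241425 + 0.138578 = 0.380003.

0.380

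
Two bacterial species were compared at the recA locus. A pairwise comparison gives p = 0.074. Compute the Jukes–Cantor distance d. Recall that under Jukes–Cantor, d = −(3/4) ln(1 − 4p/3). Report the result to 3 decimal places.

0.078

d = −(3/4) ln(1 − 4p/3) = −0.75 ln(1 − 0.098667) = −0.75 ln(0.901333)
  = −0.75 × (-0.103881) = 0.077911 substitutions/site.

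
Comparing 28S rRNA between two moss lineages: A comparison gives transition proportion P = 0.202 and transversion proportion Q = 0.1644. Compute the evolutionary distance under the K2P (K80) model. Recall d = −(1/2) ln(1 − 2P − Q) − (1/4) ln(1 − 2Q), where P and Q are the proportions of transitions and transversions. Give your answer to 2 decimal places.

Under the Kimura two-parameter model, d = −½ ln(1 − 2P − Q) − ¼ ln(1 − 2Q).
1 − 2P − Q = 0.4316, giving −½ ln(0.4316) = 0.420128.
1 − 2Q = 0.6712, giving −¼ ln(0.6712) = 0.099672.
d = 0.420128 + 0.099672 = 0.519800.

0.52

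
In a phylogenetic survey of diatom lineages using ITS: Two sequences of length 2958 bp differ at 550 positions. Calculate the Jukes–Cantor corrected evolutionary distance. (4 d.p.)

p = 550/2958 ≈ 0.185936.
d = −(3/4) ln(1 − 4p/3) = −0.75 ln(1 − 0.247915) = −0.75 ln(0.752085)
  = −0.75 × (-0.284906) = 0.213680 substitutions/site.

0.2137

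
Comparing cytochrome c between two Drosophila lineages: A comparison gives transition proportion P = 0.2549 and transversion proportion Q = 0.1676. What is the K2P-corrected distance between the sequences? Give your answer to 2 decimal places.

Under the Kimura two-parameter model, d = −½ ln(1 − 2P − Q) − ¼ ln(1 − 2Q).
1 − 2P − Q = 0.3226, giving −½ ln(0.3226) = 0.565671.
1 − 2Q = 0.6648, giving −¼ ln(0.6648) = 0.102067.
d = 0.565671 + 0.102067 = 0.667738.

0.67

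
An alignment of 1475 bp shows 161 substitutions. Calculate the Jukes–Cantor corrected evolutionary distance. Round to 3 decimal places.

0.118

p = 161/1475 ≈ 0.109153.
d = −(3/4) ln(1 − 4p/3) = −0.75 ln(1 − 0.145537) = −0.75 ln(0.854463)
  = −0.75 × (-0.157282) = 0.117962 substitutions/site.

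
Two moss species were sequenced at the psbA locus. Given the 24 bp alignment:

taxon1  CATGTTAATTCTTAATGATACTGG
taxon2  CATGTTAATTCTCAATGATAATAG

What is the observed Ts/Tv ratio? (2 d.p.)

Transitions are A↔G and C↔T; transversions are all other mismatches.
Transitions: 2. Transversions: 1.
R = 2/1 = 2.00.

2.00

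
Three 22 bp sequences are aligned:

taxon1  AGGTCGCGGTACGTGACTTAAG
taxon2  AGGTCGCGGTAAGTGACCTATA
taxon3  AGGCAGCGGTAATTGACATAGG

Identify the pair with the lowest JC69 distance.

taxon1 and taxon2

taxon1–taxon2: 4/22 differ, p = 0.182, d = 0.208.
taxon1–taxon3: 6/22 differ, p = 0.273, d = 0.339.
taxon2–taxon3: 6/22 differ, p = 0.273, d = 0.339.
The smallest distance is between taxon1 and taxon2.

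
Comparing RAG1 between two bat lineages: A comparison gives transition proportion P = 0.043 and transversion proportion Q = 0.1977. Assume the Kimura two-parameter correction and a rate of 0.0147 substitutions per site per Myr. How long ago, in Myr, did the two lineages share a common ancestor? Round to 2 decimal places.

9.95

Under the Kimura two-parameter model, d = −½ ln(1 − 2P − Q) − ¼ ln(1 − 2Q).
1 − 2P − Q = 0.7163, giving −½ ln(0.7163) = 0.166828.
1 − 2Q = 0.6046, giving −¼ ln(0.6046) = 0.125797.
d = 0.166828 + 0.125797 = 0.292625.
Under a molecular clock d = 2μt, so t = d/(2μ) = 0.292625 / (2 × 0.0147) = 9.95 Myr.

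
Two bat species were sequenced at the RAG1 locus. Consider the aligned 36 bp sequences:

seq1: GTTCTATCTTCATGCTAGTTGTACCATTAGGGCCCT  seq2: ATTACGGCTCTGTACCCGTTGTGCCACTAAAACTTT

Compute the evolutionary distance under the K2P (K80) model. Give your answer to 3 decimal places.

Of 36 sites, 15 differences are transitions and 3 are transversions, so P = 15/36 ≈ 0.416667 and Q = 3/36 ≈ 0.083333.
Under the Kimura two-parameter model, d = −½ ln(1 − 2P − Q) − ¼ ln(1 − 2Q).
1 − 2P − Q = 0.083333, giving −½ ln(0.083333) = 1.242455.
1 − 2Q = 0.833334, giving −¼ ln(0.833334) = 0.045580.
d = 1.242455 + 0.045580 = 1.288035.

1.288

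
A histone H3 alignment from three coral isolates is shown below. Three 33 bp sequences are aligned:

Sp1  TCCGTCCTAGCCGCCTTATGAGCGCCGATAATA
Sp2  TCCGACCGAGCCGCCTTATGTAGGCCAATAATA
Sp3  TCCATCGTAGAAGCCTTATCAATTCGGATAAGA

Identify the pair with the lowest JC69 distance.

Sp1 and Sp2

Sp1–Sp2: 6/33 differ, p = 0.182, d = 0.208.
Sp1–Sp3: 10/33 differ, p = 0.303, d = 0.388.
Sp2–Sp3: 13/33 differ, p = 0.394, d = 0.559.
The smallest distance is between Sp1 and Sp2.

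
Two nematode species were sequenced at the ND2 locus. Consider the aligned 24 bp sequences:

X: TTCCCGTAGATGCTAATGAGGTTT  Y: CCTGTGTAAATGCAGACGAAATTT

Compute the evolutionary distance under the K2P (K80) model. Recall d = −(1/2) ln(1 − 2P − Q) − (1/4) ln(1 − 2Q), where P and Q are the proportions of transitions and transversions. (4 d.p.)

Of 24 sites, 9 differences are transitions and 2 are transversions, so P = 9/24 = 0.375 and Q = 2/24 ≈ 0.083333.
Under the Kimura two-parameter model, d = −½ ln(1 − 2P − Q) − ¼ ln(1 − 2Q).
1 − 2P − Q = 0.166667, giving −½ ln(0.166667) = 0.895879.
1 − 2Q = 0.833334, giving −¼ ln(0.833334) = 0.045580.
d = 0.895879 + 0.045580 = 0.941459.

0.9415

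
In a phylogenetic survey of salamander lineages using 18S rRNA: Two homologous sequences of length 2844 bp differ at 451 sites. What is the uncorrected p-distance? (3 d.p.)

p = 451/2844 = 0.158579… ≈ 0.159 (to 3 d.p.).

0.159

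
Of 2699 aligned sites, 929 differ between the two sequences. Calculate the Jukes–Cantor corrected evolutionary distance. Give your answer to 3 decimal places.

0.461

p = 929/2699 ≈ 0.344202.
d = −(3/4) ln(1 − 4p/3) = −0.75 ln(1 − 0.458936) = −0.75 ln(0.541064)
  = −0.75 × (-0.614218) = 0.460664 substitutions/site.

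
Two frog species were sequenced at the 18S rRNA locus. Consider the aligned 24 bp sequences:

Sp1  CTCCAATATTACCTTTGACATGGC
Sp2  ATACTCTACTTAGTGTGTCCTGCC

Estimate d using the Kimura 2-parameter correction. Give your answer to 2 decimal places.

Of 24 sites, 1 differences are transitions and 11 are transversions, so P = 1/24 ≈ 0.041667 and Q = 11/24 ≈ 0.458333.
Under the Kimura two-parameter model, d = −½ ln(1 − 2P − Q) − ¼ ln(1 − 2Q).
1 − 2P − Q = 0.458333, giving −½ ln(0.458333) = 0.390080.
1 − 2Q = 0.083334, giving −¼ ln(0.083334) = 0.621225.
d = 0.390080 + 0.621225 = 1.011305.

1.01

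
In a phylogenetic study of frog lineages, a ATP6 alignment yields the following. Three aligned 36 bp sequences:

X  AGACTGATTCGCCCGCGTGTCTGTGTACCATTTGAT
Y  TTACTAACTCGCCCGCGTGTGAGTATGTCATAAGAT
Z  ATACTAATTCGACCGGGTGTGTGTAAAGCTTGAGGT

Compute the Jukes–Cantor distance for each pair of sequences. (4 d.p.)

X–Y: 11/36 sites differ → p ≈ 0.305556, d = −0.75 ln(1 − 0.407408) = 0.392437 ≈ 0.3924.
X–Z: 12/36 sites differ → p ≈ 0.333333, d = −0.75 ln(1 − 0.444444) = 0.440839 ≈ 0.4408.
Y–Z: 11/36 sites differ → p ≈ 0.305556, d = −0.75 ln(1 − 0.407408) = 0.392437 ≈ 0.3924.

d(X,Y) = 0.3924, d(X,Z) = 0.4408, d(Y,Z) = 0.3924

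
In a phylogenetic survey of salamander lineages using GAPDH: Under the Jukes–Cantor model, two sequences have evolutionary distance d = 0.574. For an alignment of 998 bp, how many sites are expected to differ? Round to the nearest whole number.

Invert JC69: p = (3/4)(1 − e^(−4d/3)) = 0.75 × (1 − e^(-0.765333)) = 0.75 × (1 − 0.465179) = 0.401116.
Expected differing sites = pL ≈ 0.401116 × 998 = 400.313768 ≈ 400.

400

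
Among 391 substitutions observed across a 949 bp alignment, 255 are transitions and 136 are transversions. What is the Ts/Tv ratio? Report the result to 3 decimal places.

1.875

R = 255/136 = 1.875.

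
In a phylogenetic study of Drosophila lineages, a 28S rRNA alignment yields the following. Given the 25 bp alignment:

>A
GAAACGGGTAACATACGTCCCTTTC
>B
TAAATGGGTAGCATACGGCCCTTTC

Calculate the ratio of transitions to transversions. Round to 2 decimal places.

Transitions are A↔G and C↔T; transversions are all other mismatches.
Transitions: 2. Transversions: 2.
R = 2/2 = 1.00.

1.00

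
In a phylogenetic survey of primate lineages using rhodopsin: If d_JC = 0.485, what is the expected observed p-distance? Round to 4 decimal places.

0.3572

p = (3/4)(1 − e^(−4d/3)) = 0.75 × (1 − e^(-0.646667)) = 0.75 × (1 − 0.523789) = 0.357158.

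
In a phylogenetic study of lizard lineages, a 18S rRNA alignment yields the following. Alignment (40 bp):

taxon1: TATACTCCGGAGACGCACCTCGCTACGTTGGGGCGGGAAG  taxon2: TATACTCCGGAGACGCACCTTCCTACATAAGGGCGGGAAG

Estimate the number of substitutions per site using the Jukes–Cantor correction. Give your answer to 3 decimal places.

0.137

The sequences differ at 5 of 40 sites (21, 22, 27, 29, 30), so p = 5/40 = 0.125.
d = −(3/4) ln(1 − 4p/3) = −0.75 ln(1 − 0.166667) = −0.75 ln(0.833333)
  = −0.75 × (-0.182322) = 0.136742 substitutions/site.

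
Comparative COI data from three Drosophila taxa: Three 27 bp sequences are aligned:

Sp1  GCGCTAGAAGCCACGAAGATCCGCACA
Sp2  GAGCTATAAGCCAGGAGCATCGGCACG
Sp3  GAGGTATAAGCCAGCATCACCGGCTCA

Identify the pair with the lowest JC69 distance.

Sp2 and Sp3

Sp1–Sp2: 7/27 differ, p = 0.259, d = 0.318.
Sp1–Sp3: 10/27 differ, p = 0.370, d = 0.511.
Sp2–Sp3: 6/27 differ, p = 0.222, d = 0.264.
The smallest distance is between Sp2 and Sp3.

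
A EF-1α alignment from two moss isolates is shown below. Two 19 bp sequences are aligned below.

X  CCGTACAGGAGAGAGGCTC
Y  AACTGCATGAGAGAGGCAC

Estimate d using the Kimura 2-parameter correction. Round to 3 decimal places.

Of 19 sites, 1 differences are transitions and 5 are transversions, so P = 1/19 ≈ 0.052632 and Q = 5/19 ≈ 0.263158.
Under the Kimura two-parameter model, d = −½ ln(1 − 2P − Q) − ¼ ln(1 − 2Q).
1 − 2P − Q = 0.631578, giving −½ ln(0.631578) = 0.229767.
1 − 2Q = 0.473684, giving −¼ ln(0.473684) = 0.186804.
d = 0.229767 + 0.186804 = 0.416571.

0.417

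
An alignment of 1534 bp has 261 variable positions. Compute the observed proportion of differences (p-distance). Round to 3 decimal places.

p = 261/1534 = 0.170143… ≈ 0.170 (to 3 d.p.).

0.170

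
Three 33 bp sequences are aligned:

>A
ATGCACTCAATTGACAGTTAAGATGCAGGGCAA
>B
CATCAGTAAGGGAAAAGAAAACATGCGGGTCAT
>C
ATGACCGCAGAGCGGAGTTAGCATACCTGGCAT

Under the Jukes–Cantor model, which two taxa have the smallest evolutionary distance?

A and C

A–B: 16/33 differ, p = 0.485, d = 0.780.
A–C: 15/33 differ, p = 0.455, d = 0.699.
B–C: 19/33 differ, p = 0.576, d = 1.095.
The smallest distance is between A and C.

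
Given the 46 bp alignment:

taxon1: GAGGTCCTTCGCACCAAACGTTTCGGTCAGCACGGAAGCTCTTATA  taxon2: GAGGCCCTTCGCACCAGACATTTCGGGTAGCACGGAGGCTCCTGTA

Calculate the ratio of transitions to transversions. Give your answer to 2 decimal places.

7.00

Transitions are A↔G and C↔T; transversions are all other mismatches.
Transitions: 7. Transversions: 1.
R = 7/1 = 7.00.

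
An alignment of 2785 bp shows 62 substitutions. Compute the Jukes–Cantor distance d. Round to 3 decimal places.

p = 62/2785 ≈ 0.022262.
d = −(3/4) ln(1 − 4p/3) = −0.75 ln(1 − 0.029683) = −0.75 ln(0.970317)
  = −0.75 × (-0.030132) = 0.022599 substitutions/site.

0.023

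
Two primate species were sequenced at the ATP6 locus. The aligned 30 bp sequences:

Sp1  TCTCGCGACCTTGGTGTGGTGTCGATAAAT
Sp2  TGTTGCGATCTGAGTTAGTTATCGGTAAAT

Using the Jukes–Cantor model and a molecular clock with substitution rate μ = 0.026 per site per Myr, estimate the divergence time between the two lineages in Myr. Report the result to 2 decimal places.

The sequences differ at 10 of 30 sites (2, 4, 9, 12, 13, 16, 17, 19, 21, 25), so p = 10/30 ≈ 0.333333.
d = −(3/4) ln(1 − 4p/3) = −0.75 ln(1 − 0.444444) = −0.75 ln(0.555556)
  = −0.75 × (-0.587786) = 0.440840 substitutions/site.
Under a molecular clock d = 2μt, so t = d/(2μ) = 0.440840 / (2 × 0.026) = 8.48 Myr.

8.48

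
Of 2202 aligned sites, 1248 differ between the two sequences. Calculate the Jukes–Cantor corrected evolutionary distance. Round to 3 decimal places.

1.057

p = 1248/2202 ≈ 0.566757.
d = −(3/4) ln(1 − 4p/3) = −0.75 ln(1 − 0.755676) = −0.75 ln(0.244324)
  = −0.75 × (-1.409260) = 1.056945 substitutions/site.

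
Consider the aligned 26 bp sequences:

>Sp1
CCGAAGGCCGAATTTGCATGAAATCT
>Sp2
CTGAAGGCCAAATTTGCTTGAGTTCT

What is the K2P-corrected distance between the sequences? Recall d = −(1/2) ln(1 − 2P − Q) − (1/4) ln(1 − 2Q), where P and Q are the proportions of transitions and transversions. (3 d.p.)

0.226

Of 26 sites, 3 differences are transitions and 2 are transversions, so P = 3/26 ≈ 0.115385 and Q = 2/26 ≈ 0.076923.
Under the Kimura two-parameter model, d = −½ ln(1 − 2P − Q) − ¼ ln(1 − 2Q).
1 − 2P − Q = 0.692307, giving −½ ln(0.692307) = 0.183863.
1 − 2Q = 0.846154, giving −¼ ln(0.846154) = 0.041763.
d = 0.183863 + 0.041763 = 0.225626.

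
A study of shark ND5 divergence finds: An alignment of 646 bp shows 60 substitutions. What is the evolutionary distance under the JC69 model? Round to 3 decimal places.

0.099

p = 60/646 ≈ 0.092879.
d = −(3/4) ln(1 − 4p/3) = −0.75 ln(1 − 0.123839) = −0.75 ln(0.876161)
  = −0.75 × (-0.132205) = 0.099154 substitutions/site.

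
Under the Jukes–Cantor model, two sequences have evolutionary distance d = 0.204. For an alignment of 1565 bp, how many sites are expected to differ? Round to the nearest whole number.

Invert JC69: p = (3/4)(1 − e^(−4d/3)) = 0.75 × (1 − e^(-0.272)) = 0.75 × (1 − 0.761854) = 0.178610.
Expected differing sites = pL ≈ 0.178610 × 1565 = 279.52465 ≈ 280.

280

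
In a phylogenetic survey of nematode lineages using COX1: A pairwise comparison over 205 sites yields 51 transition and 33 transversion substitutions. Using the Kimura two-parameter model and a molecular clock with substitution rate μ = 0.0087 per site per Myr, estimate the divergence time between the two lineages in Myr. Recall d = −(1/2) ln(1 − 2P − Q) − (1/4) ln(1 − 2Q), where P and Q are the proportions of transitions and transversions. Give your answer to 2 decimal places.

P = 51/205 ≈ 0.24878 and Q = 33/205 ≈ 0.160976.
Under the Kimura two-parameter model, d = −½ ln(1 − 2P − Q) − ¼ ln(1 − 2Q).
1 − 2P − Q = 0.341464, giving −½ ln(0.341464) = 0.537257.
1 − 2Q = 0.678048, giving −¼ ln(0.678048) = 0.097134.
d = 0.537257 + 0.097134 = 0.634391.
Under a molecular clock d = 2μt, so t = d/(2μ) = 0.634391 / (2 × 0.0087) = 36.46 Myr.

36.46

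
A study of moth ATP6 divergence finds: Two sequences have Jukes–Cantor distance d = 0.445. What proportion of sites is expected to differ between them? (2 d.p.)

p = (3/4)(1 − e^(−4d/3)) = 0.75 × (1 − e^(-0.593333)) = 0.75 × (1 − 0.552483) = 0.335638.

0.34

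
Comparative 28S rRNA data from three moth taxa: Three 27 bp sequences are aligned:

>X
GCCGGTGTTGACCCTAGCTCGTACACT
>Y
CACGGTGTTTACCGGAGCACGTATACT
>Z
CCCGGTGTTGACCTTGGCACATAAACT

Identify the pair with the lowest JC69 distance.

X and Z

X–Y: 7/27 differ, p = 0.259, d = 0.318.
X–Z: 6/27 differ, p = 0.222, d = 0.264.
Y–Z: 7/27 differ, p = 0.259, d = 0.318.
The smallest distance is between X and Z.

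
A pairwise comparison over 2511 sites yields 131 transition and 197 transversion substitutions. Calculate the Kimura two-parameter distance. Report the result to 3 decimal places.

P = 131/2511 ≈ 0.05217 and Q = 197/2511 ≈ 0.078455.
Under the Kimura two-parameter model, d = −½ ln(1 − 2P − Q) − ¼ ln(1 − 2Q).
1 − 2P − Q = 0.817205, giving −½ ln(0.817205) = 0.100933.
1 − 2Q = 0.84309, giving −¼ ln(0.84309) = 0.042670.
d = 0.100933 + 0.042670 = 0.143603.

0.144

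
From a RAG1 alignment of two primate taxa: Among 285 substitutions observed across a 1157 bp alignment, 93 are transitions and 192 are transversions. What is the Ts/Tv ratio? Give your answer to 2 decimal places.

R = 93/192 = 0.484375 ≈ 0.48 (to 2 d.p.).

0.48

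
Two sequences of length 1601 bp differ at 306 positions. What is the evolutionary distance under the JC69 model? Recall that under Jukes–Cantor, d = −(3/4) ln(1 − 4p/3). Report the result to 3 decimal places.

p = 306/1601 ≈ 0.191131.
d = −(3/4) ln(1 − 4p/3) = −0.75 ln(1 − 0.254841) = −0.75 ln(0.745159)
  = −0.75 × (-0.294158) = 0.220619 substitutions/site.

0.221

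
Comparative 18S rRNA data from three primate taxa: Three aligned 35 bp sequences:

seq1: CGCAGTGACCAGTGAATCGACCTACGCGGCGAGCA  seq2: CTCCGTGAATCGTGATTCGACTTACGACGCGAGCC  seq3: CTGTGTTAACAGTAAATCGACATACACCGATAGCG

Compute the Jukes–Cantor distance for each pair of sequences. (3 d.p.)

seq1–seq2: 10/35 sites differ → p ≈ 0.285714, d = −0.75 ln(1 − 0.380952) = 0.359679 ≈ 0.360.
seq1–seq3: 12/35 sites differ → p ≈ 0.342857, d = −0.75 ln(1 − 0.457143) = 0.458182 ≈ 0.458.
seq2–seq3: 13/35 sites differ → p ≈ 0.371429, d = −0.75 ln(1 − 0.495239) = 0.512753 ≈ 0.513.

d(seq1,seq2) = 0.360, d(seq1,seq3) = 0.458, d(seq2,seq3) = 0.513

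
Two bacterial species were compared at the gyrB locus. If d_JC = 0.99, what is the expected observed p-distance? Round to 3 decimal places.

p = (3/4)(1 − e^(−4d/3)) = 0.75 × (1 − e^(-1.32)) = 0.75 × (1 − 0.267135) = 0.549649.

0.550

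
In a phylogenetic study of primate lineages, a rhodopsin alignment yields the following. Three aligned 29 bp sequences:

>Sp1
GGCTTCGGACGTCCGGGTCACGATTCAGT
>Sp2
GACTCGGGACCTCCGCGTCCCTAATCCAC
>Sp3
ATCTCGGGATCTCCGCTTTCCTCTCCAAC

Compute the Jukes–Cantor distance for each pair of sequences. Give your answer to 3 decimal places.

d(Sp1,Sp2) = 0.529, d(Sp1,Sp3) = 0.878, d(Sp2,Sp3) = 0.401

Sp1–Sp2: 11/29 sites differ → p ≈ 0.37931, d = −0.75 ln(1 − 0.505747) = 0.528531 ≈ 0.529.
Sp1–Sp3: 15/29 sites differ → p ≈ 0.517241, d = −0.75 ln(1 − 0.689655) = 0.877553 ≈ 0.878.
Sp2–Sp3: 9/29 sites differ → p ≈ 0.310345, d = −0.75 ln(1 − 0.413793) = 0.400562 ≈ 0.401.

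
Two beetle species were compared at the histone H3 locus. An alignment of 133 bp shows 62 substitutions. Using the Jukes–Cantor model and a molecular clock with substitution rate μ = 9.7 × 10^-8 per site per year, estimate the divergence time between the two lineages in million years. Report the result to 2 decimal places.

p = 62/133 ≈ 0.466165.
d = −(3/4) ln(1 − 4p/3) = −0.75 ln(1 − 0.621553) = −0.75 ln(0.378447)
  = −0.75 × (-0.971679) = 0.728759 substitutions/site.
Under a molecular clock d = 2μt, so t = d/(2μ) = 0.728759 / (2 × 9.7 × 10^-8) = 3.76 million years.

3.76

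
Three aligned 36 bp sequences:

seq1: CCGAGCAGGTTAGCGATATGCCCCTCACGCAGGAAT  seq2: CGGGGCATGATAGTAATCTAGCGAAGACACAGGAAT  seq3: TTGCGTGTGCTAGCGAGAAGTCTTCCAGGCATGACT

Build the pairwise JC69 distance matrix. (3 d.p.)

seq1–seq2: 14/36 sites differ → p ≈ 0.388889, d = −0.75 ln(1 − 0.518519) = 0.548166 ≈ 0.548.
seq1–seq3: 16/36 sites differ → p ≈ 0.444444, d = −0.75 ln(1 − 0.592592) = 0.673455 ≈ 0.673.
seq2–seq3: 21/36 sites differ → p ≈ 0.583333, d = −0.75 ln(1 − 0.777777) = 1.128055 ≈ 1.128.

d(seq1,seq2) = 0.548, d(seq1,seq3) = 0.673, d(seq2,seq3) = 1.128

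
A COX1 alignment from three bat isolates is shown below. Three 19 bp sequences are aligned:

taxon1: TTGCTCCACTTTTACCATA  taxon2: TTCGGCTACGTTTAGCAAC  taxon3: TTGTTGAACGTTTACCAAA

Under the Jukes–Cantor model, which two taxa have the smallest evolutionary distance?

taxon1–taxon2: 8/19 differ, p = 0.421, d = 0.618.
taxon1–taxon3: 5/19 differ, p = 0.263, d = 0.324.
taxon2–taxon3: 7/19 differ, p = 0.368, d = 0.507.
The smallest distance is between taxon1 and taxon3.

taxon1 and taxon3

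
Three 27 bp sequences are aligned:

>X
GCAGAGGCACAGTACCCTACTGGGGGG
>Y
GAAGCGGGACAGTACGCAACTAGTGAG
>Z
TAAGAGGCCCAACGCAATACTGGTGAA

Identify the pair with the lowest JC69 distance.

X and Y

X–Y: 8/27 differ, p = 0.296, d = 0.377.
X–Z: 11/27 differ, p = 0.407, d = 0.588.
Y–Z: 12/27 differ, p = 0.444, d = 0.673.
The smallest distance is between X and Y.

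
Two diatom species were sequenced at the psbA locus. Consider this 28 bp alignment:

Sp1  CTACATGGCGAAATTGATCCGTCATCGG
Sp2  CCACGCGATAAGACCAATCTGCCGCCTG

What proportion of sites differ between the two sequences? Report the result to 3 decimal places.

The sequences differ at 15 of 28 positions.
p = 15/28 = 0.535714… ≈ 0.536 (to 3 d.p.).

0.536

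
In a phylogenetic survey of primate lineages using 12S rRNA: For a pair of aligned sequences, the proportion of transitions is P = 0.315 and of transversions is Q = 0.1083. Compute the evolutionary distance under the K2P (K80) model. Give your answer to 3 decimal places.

0.731

Under the Kimura two-parameter model, d = −½ ln(1 − 2P − Q) − ¼ ln(1 − 2Q).
1 − 2P − Q = 0.2617, giving −½ ln(0.2617) = 0.670278.
1 − 2Q = 0.7834, giving −¼ ln(0.7834) = 0.061028.
d = 0.670278 + 0.061028 = 0.731306.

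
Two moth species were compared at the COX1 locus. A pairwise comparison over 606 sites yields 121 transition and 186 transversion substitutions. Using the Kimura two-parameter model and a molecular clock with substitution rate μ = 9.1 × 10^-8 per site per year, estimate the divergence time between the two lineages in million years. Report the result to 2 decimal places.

P = 121/606 ≈ 0.19967 and Q = 186/606 ≈ 0.306931.
Under the Kimura two-parameter model, d = −½ ln(1 − 2P − Q) − ¼ ln(1 − 2Q).
1 − 2P − Q = 0.293729, giving −½ ln(0.293729) = 0.612549.
1 − 2Q = 0.386138, giving −¼ ln(0.386138) = 0.237890.
d = 0.612549 + 0.237890 = 0.850439.
Under a molecular clock d = 2μt, so t = d/(2μ) = 0.850439 / (2 × 9.1 × 10^-8) = 4.67 million years.

4.67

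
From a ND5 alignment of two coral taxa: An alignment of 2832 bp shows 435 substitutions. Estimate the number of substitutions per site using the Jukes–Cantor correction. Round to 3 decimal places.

p = 435/2832 ≈ 0.153602.
d = −(3/4) ln(1 − 4p/3) = −0.75 ln(1 − 0.204803) = −0.75 ln(0.795197)
  = −0.75 × (-0.229165) = 0.171874 substitutions/site.

0.172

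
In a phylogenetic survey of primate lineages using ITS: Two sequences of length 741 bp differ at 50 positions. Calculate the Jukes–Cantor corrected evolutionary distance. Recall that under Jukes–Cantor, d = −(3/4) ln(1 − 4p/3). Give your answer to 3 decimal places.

p = 50/741 ≈ 0.067476.
d = −(3/4) ln(1 − 4p/3) = −0.75 ln(1 − 0.089968) = −0.75 ln(0.910032)
  = −0.75 × (-0.094276) = 0.070707 substitutions/site.

0.071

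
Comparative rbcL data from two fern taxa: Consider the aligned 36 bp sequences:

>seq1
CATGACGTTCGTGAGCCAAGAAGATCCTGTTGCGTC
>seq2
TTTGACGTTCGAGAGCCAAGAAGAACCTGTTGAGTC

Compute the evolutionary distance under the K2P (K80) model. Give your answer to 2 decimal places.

Of 36 sites, 1 differences are transitions and 4 are transversions, so P = 1/36 ≈ 0.027778 and Q = 4/36 ≈ 0.111111.
Under the Kimura two-parameter model, d = −½ ln(1 − 2P − Q) − ¼ ln(1 − 2Q).
1 − 2P − Q = 0.833333, giving −½ ln(0.833333) = 0.091161.
1 − 2Q = 0.777778, giving −¼ ln(0.777778) = 0.062829.
d = 0.091161 + 0.062829 = 0.153990.

0.15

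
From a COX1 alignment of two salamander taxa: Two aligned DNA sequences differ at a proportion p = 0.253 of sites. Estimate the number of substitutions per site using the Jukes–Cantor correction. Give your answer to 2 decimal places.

d = −(3/4) ln(1 − 4p/3) = −0.75 ln(1 − 0.337333) = −0.75 ln(0.662667)
  = −0.75 × (-0.411483) = 0.308612 substitutions/site.

0.31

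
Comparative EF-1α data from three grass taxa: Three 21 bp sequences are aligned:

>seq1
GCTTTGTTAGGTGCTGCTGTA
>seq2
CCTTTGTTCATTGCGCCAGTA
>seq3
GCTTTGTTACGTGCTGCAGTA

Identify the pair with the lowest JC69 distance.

seq1 and seq3

seq1–seq2: 7/21 differ, p = 0.333, d = 0.441.
seq1–seq3: 2/21 differ, p = 0.095, d = 0.102.
seq2–seq3: 6/21 differ, p = 0.286, d = 0.360.
The smallest distance is between seq1 and seq3.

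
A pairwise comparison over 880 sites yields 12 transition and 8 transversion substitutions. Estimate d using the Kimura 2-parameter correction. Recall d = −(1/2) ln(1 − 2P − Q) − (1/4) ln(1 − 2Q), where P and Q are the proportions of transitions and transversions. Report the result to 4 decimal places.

P = 12/880 ≈ 0.013636 and Q = 8/880 ≈ 0.009091.
Under the Kimura two-parameter model, d = −½ ln(1 − 2P − Q) − ¼ ln(1 − 2Q).
1 − 2P − Q = 0.963637, giving −½ ln(0.963637) = 0.018520.
1 − 2Q = 0.981818, giving −¼ ln(0.981818) = 0.004587.
d = 0.018520 + 0.004587 = 0.023107.

0.0231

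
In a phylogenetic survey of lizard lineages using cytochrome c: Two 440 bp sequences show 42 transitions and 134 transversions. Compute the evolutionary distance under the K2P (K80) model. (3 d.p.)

P = 42/440 ≈ 0.095455 and Q = 134/440 ≈ 0.304545.
Under the Kimura two-parameter model, d = −½ ln(1 − 2P − Q) − ¼ ln(1 − 2Q).
1 − 2P − Q = 0.504545, giving −½ ln(0.504545) = 0.342049.
1 − 2Q = 0.39091, giving −¼ ln(0.39091) = 0.234819.
d = 0.342049 + 0.234819 = 0.576868.

0.577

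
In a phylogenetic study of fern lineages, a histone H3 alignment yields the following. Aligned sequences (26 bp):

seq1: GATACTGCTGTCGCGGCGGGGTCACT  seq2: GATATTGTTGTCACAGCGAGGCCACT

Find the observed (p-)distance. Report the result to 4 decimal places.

0.2308

The sequences differ at 6 of 26 positions (sites 5, 8, 13, 15, 19, 22).
p = 6/26 = 0.230769… ≈ 0.2308 (to 4 d.p.).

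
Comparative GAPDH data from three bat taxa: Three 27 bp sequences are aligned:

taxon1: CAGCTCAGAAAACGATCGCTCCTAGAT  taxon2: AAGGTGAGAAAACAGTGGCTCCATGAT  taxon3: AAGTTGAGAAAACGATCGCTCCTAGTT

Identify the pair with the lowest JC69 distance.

taxon1–taxon2: 8/27 differ, p = 0.296, d = 0.377.
taxon1–taxon3: 4/27 differ, p = 0.148, d = 0.165.
taxon2–taxon3: 7/27 differ, p = 0.259, d = 0.318.
The smallest distance is between taxon1 and taxon3.

taxon1 and taxon3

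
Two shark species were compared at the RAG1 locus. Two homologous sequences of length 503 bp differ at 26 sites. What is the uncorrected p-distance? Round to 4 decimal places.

0.0517

p = 26/503 = 0.051689… ≈ 0.0517 (to 4 d.p.).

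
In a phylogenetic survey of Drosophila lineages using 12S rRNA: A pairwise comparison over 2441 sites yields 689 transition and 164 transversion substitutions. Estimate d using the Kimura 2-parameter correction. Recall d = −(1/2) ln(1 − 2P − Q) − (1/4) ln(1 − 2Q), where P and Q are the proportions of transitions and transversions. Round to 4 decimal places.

0.5355

P = 689/2441 ≈ 0.282261 and Q = 164/2441 ≈ 0.067186.
Under the Kimura two-parameter model, d = −½ ln(1 − 2P − Q) − ¼ ln(1 − 2Q).
1 − 2P − Q = 0.368292, giving −½ ln(0.368292) = 0.499440.
1 − 2Q = 0.865628, giving −¼ ln(0.865628) = 0.036075.
d = 0.499440 + 0.036075 = 0.535515.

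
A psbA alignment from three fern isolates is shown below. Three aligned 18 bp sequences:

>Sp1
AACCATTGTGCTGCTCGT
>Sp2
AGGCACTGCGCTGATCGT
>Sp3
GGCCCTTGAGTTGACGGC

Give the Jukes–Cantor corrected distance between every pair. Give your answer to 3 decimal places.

Sp1–Sp2: 5/18 sites differ → p ≈ 0.277778, d = −0.75 ln(1 − 0.370371) = 0.346968 ≈ 0.347.
Sp1–Sp3: 9/18 sites differ → p = 0.5, d = −0.75 ln(1 − 0.666667) = 0.823960 ≈ 0.824.
Sp2–Sp3: 9/18 sites differ → p = 0.5, d = −0.75 ln(1 − 0.666667) = 0.823960 ≈ 0.824.

d(Sp1,Sp2) = 0.347, d(Sp1,Sp3) = 0.824, d(Sp2,Sp3) = 0.824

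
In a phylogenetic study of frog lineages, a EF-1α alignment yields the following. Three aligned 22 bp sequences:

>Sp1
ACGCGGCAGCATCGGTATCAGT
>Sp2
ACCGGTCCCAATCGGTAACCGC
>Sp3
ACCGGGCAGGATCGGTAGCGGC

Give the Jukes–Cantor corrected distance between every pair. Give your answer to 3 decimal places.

Sp1–Sp2: 9/22 sites differ → p ≈ 0.409091, d = −0.75 ln(1 − 0.545455) = 0.591344 ≈ 0.591.
Sp1–Sp3: 6/22 sites differ → p ≈ 0.272727, d = −0.75 ln(1 − 0.363636) = 0.338988 ≈ 0.339.
Sp2–Sp3: 6/22 sites differ → p ≈ 0.272727, d = −0.75 ln(1 − 0.363636) = 0.338988 ≈ 0.339.

d(Sp1,Sp2) = 0.591, d(Sp1,Sp3) = 0.339, d(Sp2,Sp3) = 0.339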